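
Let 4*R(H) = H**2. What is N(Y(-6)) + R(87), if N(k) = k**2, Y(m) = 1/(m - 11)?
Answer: 2187445/1156 ≈ 1892.3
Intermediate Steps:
R(H) = H**2/4
Y(m) = 1/(-11 + m)
N(Y(-6)) + R(87) = (1/(-11 - 6))**2 + (1/4)*87**2 = (1/(-17))**2 + (1/4)*7569 = (-1/17)**2 + 7569/4 = 1/289 + 7569/4 = 2187445/1156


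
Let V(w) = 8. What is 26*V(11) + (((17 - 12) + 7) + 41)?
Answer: 261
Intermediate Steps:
26*V(11) + (((17 - 12) + 7) + 41) = 26*8 + (((17 - 12) + 7) + 41) = 208 + ((5 + 7) + 41) = 208 + (12 + 41) = 208 + 53 = 261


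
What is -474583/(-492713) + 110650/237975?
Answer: 6698303315/4690135047 ≈ 1.4282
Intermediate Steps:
-474583/(-492713) + 110650/237975 = -474583*(-1/492713) + 110650*(1/237975) = 474583/492713 + 4426/9519 = 6698303315/4690135047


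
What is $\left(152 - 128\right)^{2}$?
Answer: $576$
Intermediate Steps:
$\left(152 - 128\right)^{2} = 24^{2} = 576$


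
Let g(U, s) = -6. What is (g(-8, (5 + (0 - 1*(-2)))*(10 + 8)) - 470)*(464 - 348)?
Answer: -55216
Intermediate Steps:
(g(-8, (5 + (0 - 1*(-2)))*(10 + 8)) - 470)*(464 - 348) = (-6 - 470)*(464 - 348) = -476*116 = -55216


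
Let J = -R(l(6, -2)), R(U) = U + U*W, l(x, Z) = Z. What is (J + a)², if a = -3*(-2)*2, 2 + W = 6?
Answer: 484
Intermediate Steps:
W = 4 (W = -2 + 6 = 4)
R(U) = 5*U (R(U) = U + U*4 = U + 4*U = 5*U)
a = 12 (a = 6*2 = 12)
J = 10 (J = -5*(-2) = -1*(-10) = 10)
(J + a)² = (10 + 12)² = 22² = 484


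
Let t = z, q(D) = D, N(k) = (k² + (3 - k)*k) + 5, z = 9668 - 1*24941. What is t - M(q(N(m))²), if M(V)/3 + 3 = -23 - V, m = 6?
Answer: -13608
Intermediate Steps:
z = -15273 (z = 9668 - 24941 = -15273)
N(k) = 5 + k² + k*(3 - k) (N(k) = (k² + k*(3 - k)) + 5 = 5 + k² + k*(3 - k))
M(V) = -78 - 3*V (M(V) = -9 + 3*(-23 - V) = -9 + (-69 - 3*V) = -78 - 3*V)
t = -15273
t - M(q(N(m))²) = -15273 - (-78 - 3*(5 + 3*6)²) = -15273 - (-78 - 3*(5 + 18)²) = -15273 - (-78 - 3*23²) = -15273 - (-78 - 3*529) = -15273 - (-78 - 1587) = -15273 - 1*(-1665) = -15273 + 1665 = -13608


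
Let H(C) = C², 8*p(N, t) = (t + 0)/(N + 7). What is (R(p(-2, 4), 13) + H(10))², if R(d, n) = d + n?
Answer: 1279161/100 ≈ 12792.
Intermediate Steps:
p(N, t) = t/(8*(7 + N)) (p(N, t) = ((t + 0)/(N + 7))/8 = (t/(7 + N))/8 = t/(8*(7 + N)))
(R(p(-2, 4), 13) + H(10))² = (((⅛)*4/(7 - 2) + 13) + 10²)² = (((⅛)*4/5 + 13) + 100)² = (((⅛)*4*(⅕) + 13) + 100)² = ((⅒ + 13) + 100)² = (131/10 + 100)² = (1131/10)² = 1279161/100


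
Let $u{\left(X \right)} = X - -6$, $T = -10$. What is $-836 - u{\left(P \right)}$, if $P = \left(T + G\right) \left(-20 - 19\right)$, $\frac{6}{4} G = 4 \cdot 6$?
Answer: $-608$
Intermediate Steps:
$G = 16$ ($G = \frac{2 \cdot 4 \cdot 6}{3} = \frac{2}{3} \cdot 24 = 16$)
$P = -234$ ($P = \left(-10 + 16\right) \left(-20 - 19\right) = 6 \left(-39\right) = -234$)
$u{\left(X \right)} = 6 + X$ ($u{\left(X \right)} = X + 6 = 6 + X$)
$-836 - u{\left(P \right)} = -836 - \left(6 - 234\right) = -836 - -228 = -836 + 228 = -608$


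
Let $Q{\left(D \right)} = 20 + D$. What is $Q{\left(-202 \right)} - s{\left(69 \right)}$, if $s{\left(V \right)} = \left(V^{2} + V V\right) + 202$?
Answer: $-9906$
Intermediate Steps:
$s{\left(V \right)} = 202 + 2 V^{2}$ ($s{\left(V \right)} = \left(V^{2} + V^{2}\right) + 202 = 2 V^{2} + 202 = 202 + 2 V^{2}$)
$Q{\left(-202 \right)} - s{\left(69 \right)} = \left(20 - 202\right) - \left(202 + 2 \cdot 69^{2}\right) = -182 - \left(202 + 2 \cdot 4761\right) = -182 - \left(202 + 9522\right) = -182 - 9724 = -9906$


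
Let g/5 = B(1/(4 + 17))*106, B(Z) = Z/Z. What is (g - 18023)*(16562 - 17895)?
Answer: 23318169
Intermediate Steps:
B(Z) = 1
g = 530 (g = 5*(1*106) = 5*106 = 530)
(g - 18023)*(16562 - 17895) = (530 - 18023)*(16562 - 17895) = -17493*(-1333) = 23318169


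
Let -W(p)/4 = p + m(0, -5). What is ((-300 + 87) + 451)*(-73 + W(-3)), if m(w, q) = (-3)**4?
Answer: -91630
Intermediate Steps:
m(w, q) = 81
W(p) = -324 - 4*p (W(p) = -4*(p + 81) = -4*(81 + p) = -324 - 4*p)
((-300 + 87) + 451)*(-73 + W(-3)) = ((-300 + 87) + 451)*(-73 + (-324 - 4*(-3))) = (-213 + 451)*(-73 + (-324 + 12)) = 238*(-73 - 312) = 238*(-385) = -91630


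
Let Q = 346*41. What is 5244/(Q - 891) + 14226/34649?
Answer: 370834026/460658455 ≈ 0.80501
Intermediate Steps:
Q = 14186
5244/(Q - 891) + 14226/34649 = 5244/(14186 - 891) + 14226/34649 = 5244/13295 + 14226*(1/34649) = 5244*(1/13295) + 14226/34649 = 5244/13295 + 14226/34649 = 370834026/460658455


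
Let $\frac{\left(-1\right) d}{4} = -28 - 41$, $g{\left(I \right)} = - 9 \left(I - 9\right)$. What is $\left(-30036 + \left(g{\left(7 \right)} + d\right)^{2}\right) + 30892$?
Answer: $87292$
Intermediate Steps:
$g{\left(I \right)} = 81 - 9 I$ ($g{\left(I \right)} = - 9 \left(-9 + I\right) = 81 - 9 I$)
$d = 276$ ($d = - 4 \left(-28 - 41\right) = \left(-4\right) \left(-69\right) = 276$)
$\left(-30036 + \left(g{\left(7 \right)} + d\right)^{2}\right) + 30892 = \left(-30036 + \left(\left(81 - 63\right) + 276\right)^{2}\right) + 30892 = \left(-30036 + \left(18 + 276\right)^{2}\right) + 30892 = \left(-30036 + 294^{2}\right) + 30892 = \left(-30036 + 86436\right) + 30892 = 56400 + 30892 = 87292$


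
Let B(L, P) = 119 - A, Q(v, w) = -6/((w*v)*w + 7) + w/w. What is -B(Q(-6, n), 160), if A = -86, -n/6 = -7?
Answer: -205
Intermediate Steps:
n = 42 (n = -6*(-7) = 42)
Q(v, w) = 1 - 6/(7 + v*w²) (Q(v, w) = -6/((v*w)*w + 7) + 1 = -6/(v*w² + 7) + 1 = -6/(7 + v*w²) + 1 = 1 - 6/(7 + v*w²))
B(L, P) = 205 (B(L, P) = 119 - 1*(-86) = 119 + 86 = 205)
-B(Q(-6, n), 160) = -1*205 = -205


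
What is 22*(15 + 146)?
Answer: 3542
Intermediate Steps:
22*(15 + 146) = 22*161 = 3542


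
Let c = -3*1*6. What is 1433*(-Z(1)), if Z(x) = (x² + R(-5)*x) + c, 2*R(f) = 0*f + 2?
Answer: 22928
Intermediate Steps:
c = -18 (c = -3*6 = -18)
R(f) = 1 (R(f) = (0*f + 2)/2 = (0 + 2)/2 = (½)*2 = 1)
Z(x) = -18 + x + x² (Z(x) = (x² + 1*x) - 18 = (x² + x) - 18 = (x + x²) - 18 = -18 + x + x²)
1433*(-Z(1)) = 1433*(-(-18 + 1 + 1²)) = 1433*(-(-18 + 1 + 1)) = 1433*(-1*(-16)) = 1433*16 = 22928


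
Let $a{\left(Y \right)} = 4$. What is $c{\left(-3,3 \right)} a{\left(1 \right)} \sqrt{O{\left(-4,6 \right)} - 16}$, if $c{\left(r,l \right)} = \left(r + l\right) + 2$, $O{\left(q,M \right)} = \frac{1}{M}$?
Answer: $\frac{4 i \sqrt{570}}{3} \approx 31.833 i$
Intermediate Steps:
$c{\left(r,l \right)} = 2 + l + r$ ($c{\left(r,l \right)} = \left(l + r\right) + 2 = 2 + l + r$)
$c{\left(-3,3 \right)} a{\left(1 \right)} \sqrt{O{\left(-4,6 \right)} - 16} = \left(2 + 3 - 3\right) 4 \sqrt{\frac{1}{6} - 16} = 2 \cdot 4 \sqrt{\frac{1}{6} - 16} = 8 \sqrt{- \frac{95}{6}} = 8 \frac{i \sqrt{570}}{6} = \frac{4 i \sqrt{570}}{3}$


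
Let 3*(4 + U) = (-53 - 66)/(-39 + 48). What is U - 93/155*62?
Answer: -6157/135 ≈ -45.607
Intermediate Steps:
U = -227/27 (U = -4 + ((-53 - 66)/(-39 + 48))/3 = -4 + (-119/9)/3 = -4 + (-119*⅑)/3 = -4 + (⅓)*(-119/9) = -4 - 119/27 = -227/27 ≈ -8.4074)
U - 93/155*62 = -227/27 - 93/155*62 = -227/27 - 93*1/155*62 = -227/27 - ⅗*62 = -227/27 - 186/5 = -6157/135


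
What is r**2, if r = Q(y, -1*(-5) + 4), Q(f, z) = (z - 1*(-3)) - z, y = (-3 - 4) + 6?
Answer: 9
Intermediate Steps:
y = -1 (y = -7 + 6 = -1)
Q(f, z) = 3 (Q(f, z) = (z + 3) - z = (3 + z) - z = 3)
r = 3
r**2 = 3**2 = 9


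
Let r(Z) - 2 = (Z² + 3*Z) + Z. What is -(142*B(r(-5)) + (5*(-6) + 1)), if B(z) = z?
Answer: -965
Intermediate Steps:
r(Z) = 2 + Z² + 4*Z (r(Z) = 2 + ((Z² + 3*Z) + Z) = 2 + (Z² + 4*Z) = 2 + Z² + 4*Z)
-(142*B(r(-5)) + (5*(-6) + 1)) = -(142*(2 + (-5)² + 4*(-5)) + (5*(-6) + 1)) = -(142*(2 + 25 - 20) + (-30 + 1)) = -(142*7 - 29) = -(994 - 29) = -1*965 = -965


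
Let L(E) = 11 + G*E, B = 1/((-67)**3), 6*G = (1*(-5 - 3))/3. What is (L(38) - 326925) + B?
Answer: -884958434423/2706867 ≈ -3.2693e+5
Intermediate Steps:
G = -4/9 (G = ((1*(-5 - 3))/3)/6 = ((1*(-8))*(1/3))/6 = (-8*1/3)/6 = (1/6)*(-8/3) = -4/9 ≈ -0.44444)
B = -1/300763 (B = 1/(-300763) = -1/300763 ≈ -3.3249e-6)
L(E) = 11 - 4*E/9
(L(38) - 326925) + B = ((11 - 4/9*38) - 326925) - 1/300763 = ((11 - 152/9) - 326925) - 1/300763 = (-53/9 - 326925) - 1/300763 = -2942378/9 - 1/300763 = -884958434423/2706867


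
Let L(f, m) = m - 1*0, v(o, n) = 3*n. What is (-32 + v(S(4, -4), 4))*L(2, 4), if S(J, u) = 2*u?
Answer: -80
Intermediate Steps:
L(f, m) = m (L(f, m) = m + 0 = m)
(-32 + v(S(4, -4), 4))*L(2, 4) = (-32 + 3*4)*4 = (-32 + 12)*4 = -20*4 = -80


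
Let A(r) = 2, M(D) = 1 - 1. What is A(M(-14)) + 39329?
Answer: 39331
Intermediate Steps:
M(D) = 0
A(M(-14)) + 39329 = 2 + 39329 = 39331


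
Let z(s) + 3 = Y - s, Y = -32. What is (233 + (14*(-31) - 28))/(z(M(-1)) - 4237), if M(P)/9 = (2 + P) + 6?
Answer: 229/4335 ≈ 0.052826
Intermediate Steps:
M(P) = 72 + 9*P (M(P) = 9*((2 + P) + 6) = 9*(8 + P) = 72 + 9*P)
z(s) = -35 - s (z(s) = -3 + (-32 - s) = -35 - s)
(233 + (14*(-31) - 28))/(z(M(-1)) - 4237) = (233 + (14*(-31) - 28))/((-35 - (72 + 9*(-1))) - 4237) = (233 + (-434 - 28))/((-35 - (72 - 9)) - 4237) = (233 - 462)/((-35 - 1*63) - 4237) = -229/((-35 - 63) - 4237) = -229/(-98 - 4237) = -229/(-4335) = -229*(-1/4335) = 229/4335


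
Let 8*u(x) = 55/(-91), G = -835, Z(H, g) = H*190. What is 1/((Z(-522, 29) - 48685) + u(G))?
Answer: -728/107645775 ≈ -6.7629e-6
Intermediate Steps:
Z(H, g) = 190*H
u(x) = -55/728 (u(x) = (55/(-91))/8 = (55*(-1/91))/8 = (⅛)*(-55/91) = -55/728)
1/((Z(-522, 29) - 48685) + u(G)) = 1/((190*(-522) - 48685) - 55/728) = 1/((-99180 - 48685) - 55/728) = 1/(-147865 - 55/728) = 1/(-107645775/728) = -728/107645775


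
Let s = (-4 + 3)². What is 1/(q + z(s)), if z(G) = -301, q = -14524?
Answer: -1/14825 ≈ -6.7454e-5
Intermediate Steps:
s = 1 (s = (-1)² = 1)
1/(q + z(s)) = 1/(-14524 - 301) = 1/(-14825) = -1/14825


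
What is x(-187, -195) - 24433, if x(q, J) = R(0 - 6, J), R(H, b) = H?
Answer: -24439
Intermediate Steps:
x(q, J) = -6 (x(q, J) = 0 - 6 = -6)
x(-187, -195) - 24433 = -6 - 24433 = -24439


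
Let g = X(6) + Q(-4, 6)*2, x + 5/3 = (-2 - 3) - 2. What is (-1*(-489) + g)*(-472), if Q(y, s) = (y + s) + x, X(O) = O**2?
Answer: -724520/3 ≈ -2.4151e+5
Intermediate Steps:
x = -26/3 (x = -5/3 + ((-2 - 3) - 2) = -5/3 + (-5 - 2) = -5/3 - 7 = -26/3 ≈ -8.6667)
Q(y, s) = -26/3 + s + y (Q(y, s) = (y + s) - 26/3 = (s + y) - 26/3 = -26/3 + s + y)
g = 68/3 (g = 6**2 + (-26/3 + 6 - 4)*2 = 36 - 20/3*2 = 36 - 40/3 = 68/3 ≈ 22.667)
(-1*(-489) + g)*(-472) = (-1*(-489) + 68/3)*(-472) = (489 + 68/3)*(-472) = (1535/3)*(-472) = -724520/3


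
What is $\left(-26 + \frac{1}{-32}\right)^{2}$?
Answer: $\frac{693889}{1024} \approx 677.63$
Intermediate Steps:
$\left(-26 + \frac{1}{-32}\right)^{2} = \left(-26 - \frac{1}{32}\right)^{2} = \left(- \frac{833}{32}\right)^{2} = \frac{693889}{1024}$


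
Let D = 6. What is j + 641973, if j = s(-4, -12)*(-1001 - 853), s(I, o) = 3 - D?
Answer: 647535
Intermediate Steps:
s(I, o) = -3 (s(I, o) = 3 - 1*6 = 3 - 6 = -3)
j = 5562 (j = -3*(-1001 - 853) = -3*(-1854) = 5562)
j + 641973 = 5562 + 641973 = 647535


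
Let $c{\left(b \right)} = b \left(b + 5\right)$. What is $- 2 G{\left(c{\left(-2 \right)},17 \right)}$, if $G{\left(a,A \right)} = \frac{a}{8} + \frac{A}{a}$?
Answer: $\frac{43}{6} \approx 7.1667$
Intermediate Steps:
$c{\left(b \right)} = b \left(5 + b\right)$
$G{\left(a,A \right)} = \frac{a}{8} + \frac{A}{a}$ ($G{\left(a,A \right)} = a \frac{1}{8} + \frac{A}{a} = \frac{a}{8} + \frac{A}{a}$)
$- 2 G{\left(c{\left(-2 \right)},17 \right)} = - 2 \left(\frac{\left(-2\right) \left(5 - 2\right)}{8} + \frac{17}{\left(-2\right) \left(5 - 2\right)}\right) = - 2 \left(\frac{\left(-2\right) 3}{8} + \frac{17}{\left(-2\right) 3}\right) = - 2 \left(\frac{1}{8} \left(-6\right) + \frac{17}{-6}\right) = - 2 \left(- \frac{3}{4} + 17 \left(- \frac{1}{6}\right)\right) = - 2 \left(- \frac{3}{4} - \frac{17}{6}\right) = \left(-2\right) \left(- \frac{43}{12}\right) = \frac{43}{6}$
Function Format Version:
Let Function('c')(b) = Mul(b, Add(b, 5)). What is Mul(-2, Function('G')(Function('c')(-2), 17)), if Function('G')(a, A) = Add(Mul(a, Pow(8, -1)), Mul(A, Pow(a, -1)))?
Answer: Rational(43, 6) ≈ 7.1667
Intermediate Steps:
Function('c')(b) = Mul(b, Add(5, b))
Function('G')(a, A) = Add(Mul(Rational(1, 8), a), Mul(A, Pow(a, -1))) (Function('G')(a, A) = Add(Mul(a, Rational(1, 8)), Mul(A, Pow(a, -1))) = Add(Mul(Rational(1, 8), a), Mul(A, Pow(a, -1))))
Mul(-2, Function('G')(Function('c')(-2), 17)) = Mul(-2, Add(Mul(Rational(1, 8), Mul(-2, Add(5, -2))), Mul(17, Pow(Mul(-2, Add(5, -2)), -1)))) = Mul(-2, Add(Mul(Rational(1, 8), Mul(-2, 3)), Mul(17, Pow(Mul(-2, 3), -1)))) = Mul(-2, Add(Mul(Rational(1, 8), -6), Mul(17, Pow(-6, -1)))) = Mul(-2, Add(Rational(-3, 4), Mul(17, Rational(-1, 6)))) = Mul(-2, Add(Rational(-3, 4), Rational(-17, 6))) = Mul(-2, Rational(-43, 12)) = Rational(43, 6)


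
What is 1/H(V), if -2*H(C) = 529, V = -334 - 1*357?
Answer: -2/529 ≈ -0.0037807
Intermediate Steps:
V = -691 (V = -334 - 357 = -691)
H(C) = -529/2 (H(C) = -½*529 = -529/2)
1/H(V) = 1/(-529/2) = -2/529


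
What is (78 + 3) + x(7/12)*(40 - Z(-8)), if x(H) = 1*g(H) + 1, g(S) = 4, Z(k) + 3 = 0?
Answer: 296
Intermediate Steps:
Z(k) = -3 (Z(k) = -3 + 0 = -3)
x(H) = 5 (x(H) = 1*4 + 1 = 4 + 1 = 5)
(78 + 3) + x(7/12)*(40 - Z(-8)) = (78 + 3) + 5*(40 - 1*(-3)) = 81 + 5*(40 + 3) = 81 + 5*43 = 81 + 215 = 296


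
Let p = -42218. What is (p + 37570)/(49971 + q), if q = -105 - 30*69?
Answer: -166/1707 ≈ -0.097247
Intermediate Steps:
q = -2175 (q = -105 - 2070 = -2175)
(p + 37570)/(49971 + q) = (-42218 + 37570)/(49971 - 2175) = -4648/47796 = -4648*1/47796 = -166/1707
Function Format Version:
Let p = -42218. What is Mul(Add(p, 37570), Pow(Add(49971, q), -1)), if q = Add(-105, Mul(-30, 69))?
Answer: Rational(-166, 1707) ≈ -0.097247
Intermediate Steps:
q = -2175 (q = Add(-105, -2070) = -2175)
Mul(Add(p, 37570), Pow(Add(49971, q), -1)) = Mul(Add(-42218, 37570), Pow(Add(49971, -2175), -1)) = Mul(-4648, Pow(47796, -1)) = Mul(-4648, Rational(1, 47796)) = Rational(-166, 1707)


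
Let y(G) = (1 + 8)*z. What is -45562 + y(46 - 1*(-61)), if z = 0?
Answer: -45562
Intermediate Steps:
y(G) = 0 (y(G) = (1 + 8)*0 = 9*0 = 0)
-45562 + y(46 - 1*(-61)) = -45562 + 0 = -45562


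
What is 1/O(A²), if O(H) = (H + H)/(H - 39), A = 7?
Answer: 5/49 ≈ 0.10204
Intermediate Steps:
O(H) = 2*H/(-39 + H) (O(H) = (2*H)/(-39 + H) = 2*H/(-39 + H))
1/O(A²) = 1/(2*7²/(-39 + 7²)) = 1/(2*49/(-39 + 49)) = 1/(2*49/10) = 1/(2*49*(⅒)) = 1/(49/5) = 5/49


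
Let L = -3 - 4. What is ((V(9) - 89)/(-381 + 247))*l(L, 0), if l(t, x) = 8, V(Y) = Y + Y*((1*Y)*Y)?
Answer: -2596/67 ≈ -38.746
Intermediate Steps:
L = -7
V(Y) = Y + Y³ (V(Y) = Y + Y*(Y*Y) = Y + Y*Y² = Y + Y³)
((V(9) - 89)/(-381 + 247))*l(L, 0) = (((9 + 9³) - 89)/(-381 + 247))*8 = (((9 + 729) - 89)/(-134))*8 = ((738 - 89)*(-1/134))*8 = (649*(-1/134))*8 = -649/134*8 = -2596/67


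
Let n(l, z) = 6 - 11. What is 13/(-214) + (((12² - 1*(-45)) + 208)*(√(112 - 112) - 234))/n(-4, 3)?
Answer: 19880107/1070 ≈ 18580.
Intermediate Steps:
n(l, z) = -5
13/(-214) + (((12² - 1*(-45)) + 208)*(√(112 - 112) - 234))/n(-4, 3) = 13/(-214) + (((12² - 1*(-45)) + 208)*(√(112 - 112) - 234))/(-5) = 13*(-1/214) + (((144 + 45) + 208)*(√0 - 234))*(-⅕) = -13/214 + ((189 + 208)*(0 - 234))*(-⅕) = -13/214 + (397*(-234))*(-⅕) = -13/214 - 92898*(-⅕) = -13/214 + 92898/5 = 19880107/1070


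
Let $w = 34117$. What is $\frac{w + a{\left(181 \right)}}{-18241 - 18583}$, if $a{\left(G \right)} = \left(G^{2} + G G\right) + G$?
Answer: $- \frac{24955}{9206} \approx -2.7107$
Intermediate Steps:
$a{\left(G \right)} = G + 2 G^{2}$ ($a{\left(G \right)} = \left(G^{2} + G^{2}\right) + G = 2 G^{2} + G = G + 2 G^{2}$)
$\frac{w + a{\left(181 \right)}}{-18241 - 18583} = \frac{34117 + 181 \left(1 + 2 \cdot 181\right)}{-18241 - 18583} = \frac{34117 + 181 \left(1 + 362\right)}{-36824} = \left(34117 + 181 \cdot 363\right) \left(- \frac{1}{36824}\right) = \left(34117 + 65703\right) \left(- \frac{1}{36824}\right) = 99820 \left(- \frac{1}{36824}\right) = - \frac{24955}{9206}$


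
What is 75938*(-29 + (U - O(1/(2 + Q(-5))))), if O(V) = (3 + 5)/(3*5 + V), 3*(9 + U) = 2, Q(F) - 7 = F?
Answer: -526098464/183 ≈ -2.8749e+6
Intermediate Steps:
Q(F) = 7 + F
U = -25/3 (U = -9 + (⅓)*2 = -9 + ⅔ = -25/3 ≈ -8.3333)
O(V) = 8/(15 + V)
75938*(-29 + (U - O(1/(2 + Q(-5))))) = 75938*(-29 + (-25/3 - 8/(15 + 1/(2 + (7 - 5))))) = 75938*(-29 + (-25/3 - 8/(15 + 1/(2 + 2)))) = 75938*(-29 + (-25/3 - 8/(15 + 1/4))) = 75938*(-29 + (-25/3 - 8/(15 + ¼))) = 75938*(-29 + (-25/3 - 8/61/4)) = 75938*(-29 + (-25/3 - 8*4/61)) = 75938*(-29 + (-25/3 - 1*32/61)) = 75938*(-29 + (-25/3 - 32/61)) = 75938*(-29 - 1621/183) = 75938*(-6928/183) = -526098464/183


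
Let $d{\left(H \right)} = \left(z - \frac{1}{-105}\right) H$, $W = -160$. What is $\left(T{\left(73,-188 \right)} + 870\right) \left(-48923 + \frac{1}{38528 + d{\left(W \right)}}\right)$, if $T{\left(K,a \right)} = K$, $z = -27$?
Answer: $- \frac{41510615977061}{899776} \approx -4.6134 \cdot 10^{7}$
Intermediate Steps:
$d{\left(H \right)} = - \frac{2834 H}{105}$ ($d{\left(H \right)} = \left(-27 - \frac{1}{-105}\right) H = \left(-27 - - \frac{1}{105}\right) H = \left(-27 + \frac{1}{105}\right) H = - \frac{2834 H}{105}$)
$\left(T{\left(73,-188 \right)} + 870\right) \left(-48923 + \frac{1}{38528 + d{\left(W \right)}}\right) = \left(73 + 870\right) \left(-48923 + \frac{1}{38528 - - \frac{90688}{21}}\right) = 943 \left(-48923 + \frac{1}{38528 + \frac{90688}{21}}\right) = 943 \left(-48923 + \frac{1}{\frac{899776}{21}}\right) = 943 \left(-48923 + \frac{21}{899776}\right) = 943 \left(- \frac{44019741227}{899776}\right) = - \frac{41510615977061}{899776}$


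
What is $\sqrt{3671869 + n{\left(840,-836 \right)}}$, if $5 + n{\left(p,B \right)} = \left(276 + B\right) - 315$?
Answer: $\sqrt{3670989} \approx 1916.0$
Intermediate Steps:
$n{\left(p,B \right)} = -44 + B$ ($n{\left(p,B \right)} = -5 + \left(\left(276 + B\right) - 315\right) = -5 + \left(-39 + B\right) = -44 + B$)
$\sqrt{3671869 + n{\left(840,-836 \right)}} = \sqrt{3671869 - 880} = \sqrt{3670989}$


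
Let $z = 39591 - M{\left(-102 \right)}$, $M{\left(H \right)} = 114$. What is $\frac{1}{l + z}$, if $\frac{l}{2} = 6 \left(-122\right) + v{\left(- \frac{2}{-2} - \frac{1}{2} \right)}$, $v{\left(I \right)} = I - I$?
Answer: $\frac{1}{38013} \approx 2.6307 \cdot 10^{-5}$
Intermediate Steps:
$v{\left(I \right)} = 0$
$z = 39477$ ($z = 39591 - 114 = 39477$)
$l = -1464$ ($l = 2 \left(6 \left(-122\right) + 0\right) = 2 \left(-732 + 0\right) = 2 \left(-732\right) = -1464$)
$\frac{1}{l + z} = \frac{1}{-1464 + 39477} = \frac{1}{38013}$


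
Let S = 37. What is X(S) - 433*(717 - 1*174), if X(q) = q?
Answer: -235082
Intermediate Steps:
X(S) - 433*(717 - 1*174) = 37 - 433*(717 - 1*174) = 37 - 433*(717 - 174) = 37 - 433*543 = 37 - 235119 = -235082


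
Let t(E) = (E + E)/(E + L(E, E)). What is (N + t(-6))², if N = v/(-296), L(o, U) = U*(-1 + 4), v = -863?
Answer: 1022121/87616 ≈ 11.666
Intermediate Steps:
L(o, U) = 3*U (L(o, U) = U*3 = 3*U)
t(E) = ½ (t(E) = (E + E)/(E + 3*E) = (2*E)/((4*E)) = (2*E)*(1/(4*E)) = ½)
N = 863/296 (N = -863/(-296) = -863*(-1/296) = 863/296 ≈ 2.9155)
(N + t(-6))² = (863/296 + ½)² = (1011/296)² = 1022121/87616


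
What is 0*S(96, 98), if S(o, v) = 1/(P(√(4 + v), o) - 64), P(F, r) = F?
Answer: 0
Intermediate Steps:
S(o, v) = 1/(-64 + √(4 + v)) (S(o, v) = 1/(√(4 + v) - 64) = 1/(-64 + √(4 + v)))
0*S(96, 98) = 0/(-64 + √(4 + 98)) = 0/(-64 + √102) = 0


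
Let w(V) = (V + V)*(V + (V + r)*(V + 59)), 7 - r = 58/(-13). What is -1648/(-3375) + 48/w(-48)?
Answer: 19322179/39480750 ≈ 0.48941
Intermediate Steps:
r = 149/13 (r = 7 - 58/(-13) = 7 - 58*(-1)/13 = 7 - 1*(-58/13) = 7 + 58/13 = 149/13 ≈ 11.462)
w(V) = 2*V*(V + (59 + V)*(149/13 + V)) (w(V) = (V + V)*(V + (V + 149/13)*(V + 59)) = (2*V)*(V + (149/13 + V)*(59 + V)) = (2*V)*(V + (59 + V)*(149/13 + V)) = 2*V*(V + (59 + V)*(149/13 + V)))
-1648/(-3375) + 48/w(-48) = -1648/(-3375) + 48/(((2/13)*(-48)*(8791 + 13*(-48)² + 929*(-48)))) = -1648*(-1/3375) + 48/(((2/13)*(-48)*(8791 + 13*2304 - 44592))) = 1648/3375 + 48/(((2/13)*(-48)*(8791 + 29952 - 44592))) = 1648/3375 + 48/(((2/13)*(-48)*(-5849))) = 1648/3375 + 48/(561504/13) = 1648/3375 + 48*(13/561504) = 1648/3375 + 13/11698 = 19322179/39480750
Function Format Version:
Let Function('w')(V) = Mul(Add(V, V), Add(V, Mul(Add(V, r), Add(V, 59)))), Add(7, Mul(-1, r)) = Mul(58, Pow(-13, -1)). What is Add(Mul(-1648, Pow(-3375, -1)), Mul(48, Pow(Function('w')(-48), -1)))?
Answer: Rational(19322179, 39480750) ≈ 0.48941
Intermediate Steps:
r = Rational(149, 13) (r = Add(7, Mul(-1, Mul(58, Pow(-13, -1)))) = Add(7, Mul(-1, Mul(58, Rational(-1, 13)))) = Add(7, Mul(-1, Rational(-58, 13))) = Add(7, Rational(58, 13)) = Rational(149, 13) ≈ 11.462)
Function('w')(V) = Mul(2, V, Add(V, Mul(Add(59, V), Add(Rational(149, 13), V)))) (Function('w')(V) = Mul(Add(V, V), Add(V, Mul(Add(V, Rational(149, 13)), Add(V, 59)))) = Mul(Mul(2, V), Add(V, Mul(Add(Rational(149, 13), V), Add(59, V)))) = Mul(Mul(2, V), Add(V, Mul(Add(59, V), Add(Rational(149, 13), V)))) = Mul(2, V, Add(V, Mul(Add(59, V), Add(Rational(149, 13), V)))))
Add(Mul(-1648, Pow(-3375, -1)), Mul(48, Pow(Function('w')(-48), -1))) = Add(Mul(-1648, Pow(-3375, -1)), Mul(48, Pow(Mul(Rational(2, 13), -48, Add(8791, Mul(13, Pow(-48, 2)), Mul(929, -48))), -1))) = Add(Mul(-1648, Rational(-1, 3375)), Mul(48, Pow(Mul(Rational(2, 13), -48, Add(8791, Mul(13, 2304), -44592)), -1))) = Add(Rational(1648, 3375), Mul(48, Pow(Mul(Rational(2, 13), -48, Add(8791, 29952, -44592)), -1))) = Add(Rational(1648, 3375), Mul(48, Pow(Mul(Rational(2, 13), -48, -5849), -1))) = Add(Rational(1648, 3375), Mul(48, Pow(Rational(561504, 13), -1))) = Add(Rational(1648, 3375), Mul(48, Rational(13, 561504))) = Add(Rational(1648, 3375), Rational(13, 11698)) = Rational(19322179, 39480750)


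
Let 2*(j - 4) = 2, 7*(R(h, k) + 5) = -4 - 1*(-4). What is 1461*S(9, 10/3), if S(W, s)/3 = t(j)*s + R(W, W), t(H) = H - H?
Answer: -21915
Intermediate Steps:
R(h, k) = -5 (R(h, k) = -5 + (-4 - 1*(-4))/7 = -5 + (-4 + 4)/7 = -5 + (⅐)*0 = -5 + 0 = -5)
j = 5 (j = 4 + (½)*2 = 4 + 1 = 5)
t(H) = 0
S(W, s) = -15 (S(W, s) = 3*(0*s - 5) = 3*(0 - 5) = 3*(-5) = -15)
1461*S(9, 10/3) = 1461*(-15) = -21915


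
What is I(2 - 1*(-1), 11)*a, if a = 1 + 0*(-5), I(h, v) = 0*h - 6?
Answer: -6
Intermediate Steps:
I(h, v) = -6 (I(h, v) = 0 - 6 = -6)
a = 1 (a = 1 + 0 = 1)
I(2 - 1*(-1), 11)*a = -6*1 = -6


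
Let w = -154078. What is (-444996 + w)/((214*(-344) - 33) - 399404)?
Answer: 85582/67579 ≈ 1.2664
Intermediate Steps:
(-444996 + w)/((214*(-344) - 33) - 399404) = (-444996 - 154078)/((214*(-344) - 33) - 399404) = -599074/((-73616 - 33) - 399404) = -599074/(-73649 - 399404) = -599074/(-473053) = -599074*(-1/473053) = 85582/67579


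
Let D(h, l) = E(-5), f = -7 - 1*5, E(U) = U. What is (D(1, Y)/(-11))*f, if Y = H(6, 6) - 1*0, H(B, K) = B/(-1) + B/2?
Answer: -60/11 ≈ -5.4545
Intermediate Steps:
H(B, K) = -B/2 (H(B, K) = B*(-1) + B*(½) = -B + B/2 = -B/2)
f = -12 (f = -7 - 5 = -12)
Y = -3 (Y = -½*6 - 1*0 = -3 + 0 = -3)
D(h, l) = -5
(D(1, Y)/(-11))*f = (-5/(-11))*(-12) = -1/11*(-5)*(-12) = (5/11)*(-12) = -60/11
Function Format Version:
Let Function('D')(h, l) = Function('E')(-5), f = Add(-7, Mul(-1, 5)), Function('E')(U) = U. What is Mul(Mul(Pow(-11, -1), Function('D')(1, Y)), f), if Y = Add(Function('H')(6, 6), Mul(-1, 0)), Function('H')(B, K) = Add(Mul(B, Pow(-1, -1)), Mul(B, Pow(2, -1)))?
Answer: Rational(-60, 11) ≈ -5.4545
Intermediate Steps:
Function('H')(B, K) = Mul(Rational(-1, 2), B) (Function('H')(B, K) = Add(Mul(B, -1), Mul(B, Rational(1, 2))) = Add(Mul(-1, B), Mul(Rational(1, 2), B)) = Mul(Rational(-1, 2), B))
f = -12 (f = Add(-7, -5) = -12)
Y = -3 (Y = Add(Mul(Rational(-1, 2), 6), Mul(-1, 0)) = Add(-3, 0) = -3)
Function('D')(h, l) = -5
Mul(Mul(Pow(-11, -1), Function('D')(1, Y)), f) = Mul(Mul(Pow(-11, -1), -5), -12) = Mul(Mul(Rational(-1, 11), -5), -12) = Mul(Rational(5, 11), -12) = Rational(-60, 11)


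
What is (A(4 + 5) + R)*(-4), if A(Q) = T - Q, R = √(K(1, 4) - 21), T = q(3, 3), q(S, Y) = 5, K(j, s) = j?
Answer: 16 - 8*I*√5 ≈ 16.0 - 17.889*I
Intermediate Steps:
T = 5
R = 2*I*√5 (R = √(1 - 21) = √(-20) = 2*I*√5 ≈ 4.4721*I)
A(Q) = 5 - Q
(A(4 + 5) + R)*(-4) = ((5 - (4 + 5)) + 2*I*√5)*(-4) = ((5 - 1*9) + 2*I*√5)*(-4) = ((5 - 9) + 2*I*√5)*(-4) = (-4 + 2*I*√5)*(-4) = 16 - 8*I*√5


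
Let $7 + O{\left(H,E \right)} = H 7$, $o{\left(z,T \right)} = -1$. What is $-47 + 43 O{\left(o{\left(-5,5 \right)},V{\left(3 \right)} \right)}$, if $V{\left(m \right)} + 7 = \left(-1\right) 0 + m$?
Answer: $-649$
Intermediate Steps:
$V{\left(m \right)} = -7 + m$ ($V{\left(m \right)} = -7 + \left(\left(-1\right) 0 + m\right) = -7 + \left(0 + m\right) = -7 + m$)
$O{\left(H,E \right)} = -7 + 7 H$ ($O{\left(H,E \right)} = -7 + H 7 = -7 + 7 H$)
$-47 + 43 O{\left(o{\left(-5,5 \right)},V{\left(3 \right)} \right)} = -47 + 43 \left(-7 + 7 \left(-1\right)\right) = -47 + 43 \left(-7 - 7\right) = -47 + 43 \left(-14\right) = -47 - 602 = -649$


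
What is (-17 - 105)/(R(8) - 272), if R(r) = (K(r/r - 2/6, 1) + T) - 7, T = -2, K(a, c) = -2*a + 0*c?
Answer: 366/847 ≈ 0.43211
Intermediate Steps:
K(a, c) = -2*a (K(a, c) = -2*a + 0 = -2*a)
R(r) = -31/3 (R(r) = (-2*(r/r - 2/6) - 2) - 7 = (-2*(1 - 2*⅙) - 2) - 7 = (-2*(1 - ⅓) - 2) - 7 = (-2*⅔ - 2) - 7 = (-4/3 - 2) - 7 = -10/3 - 7 = -31/3)
(-17 - 105)/(R(8) - 272) = (-17 - 105)/(-31/3 - 272) = -122/(-847/3) = -122*(-3/847) = 366/847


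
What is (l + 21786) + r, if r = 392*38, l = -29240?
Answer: 7442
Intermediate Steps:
r = 14896
(l + 21786) + r = (-29240 + 21786) + 14896 = -7454 + 14896 = 7442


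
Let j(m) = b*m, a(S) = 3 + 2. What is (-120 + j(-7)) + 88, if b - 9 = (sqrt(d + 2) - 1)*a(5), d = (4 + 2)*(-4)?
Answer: -60 - 35*I*sqrt(22) ≈ -60.0 - 164.16*I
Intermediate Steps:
d = -24 (d = 6*(-4) = -24)
a(S) = 5
b = 4 + 5*I*sqrt(22) (b = 9 + (sqrt(-24 + 2) - 1)*5 = 9 + (sqrt(-22) - 1)*5 = 9 + (I*sqrt(22) - 1)*5 = 9 + (-1 + I*sqrt(22))*5 = 9 + (-5 + 5*I*sqrt(22)) = 4 + 5*I*sqrt(22) ≈ 4.0 + 23.452*I)
j(m) = m*(4 + 5*I*sqrt(22)) (j(m) = (4 + 5*I*sqrt(22))*m = m*(4 + 5*I*sqrt(22)))
(-120 + j(-7)) + 88 = (-120 - 7*(4 + 5*I*sqrt(22))) + 88 = (-120 + (-28 - 35*I*sqrt(22))) + 88 = (-148 - 35*I*sqrt(22)) + 88 = -60 - 35*I*sqrt(22)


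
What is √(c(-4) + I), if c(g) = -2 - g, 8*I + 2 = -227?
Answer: I*√426/4 ≈ 5.1599*I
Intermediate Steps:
I = -229/8 (I = -¼ + (⅛)*(-227) = -¼ - 227/8 = -229/8 ≈ -28.625)
√(c(-4) + I) = √((-2 - 1*(-4)) - 229/8) = √((-2 + 4) - 229/8) = √(2 - 229/8) = √(-213/8) = I*√426/4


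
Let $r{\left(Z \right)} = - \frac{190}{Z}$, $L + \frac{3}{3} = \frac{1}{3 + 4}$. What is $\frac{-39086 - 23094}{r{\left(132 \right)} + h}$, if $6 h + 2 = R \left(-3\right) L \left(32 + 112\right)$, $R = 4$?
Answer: $- \frac{9575720}{37743} \approx -253.71$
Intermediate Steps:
$L = - \frac{6}{7}$ ($L = -1 + \frac{1}{3 + 4} = -1 + \frac{1}{7} = - \frac{6}{7} \approx -0.85714$)
$h = \frac{5177}{21}$ ($h = - \frac{1}{3} + \frac{4 \left(-3\right) \left(- \frac{6}{7}\right) \left(32 + 112\right)}{6} = - \frac{1}{3} + \frac{\left(-12\right) \left(- \frac{6}{7}\right) 144}{6} = - \frac{1}{3} + \frac{\frac{72}{7} \cdot 144}{6} = - \frac{1}{3} + \frac{1}{6} \cdot \frac{10368}{7} = - \frac{1}{3} + \frac{1728}{7} = \frac{5177}{21} \approx 246.52$)
$\frac{-39086 - 23094}{r{\left(132 \right)} + h} = \frac{-39086 - 23094}{- \frac{190}{132} + \frac{5177}{21}} = - \frac{62180}{\left(-190\right) \frac{1}{132} + \frac{5177}{21}} = - \frac{62180}{- \frac{95}{66} + \frac{5177}{21}} = - \frac{62180}{\frac{37743}{154}} = \left(-62180\right) \frac{154}{37743} = - \frac{9575720}{37743}$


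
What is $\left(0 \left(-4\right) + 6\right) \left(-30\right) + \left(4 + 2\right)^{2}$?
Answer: $-144$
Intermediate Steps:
$\left(0 \left(-4\right) + 6\right) \left(-30\right) + \left(4 + 2\right)^{2} = \left(0 + 6\right) \left(-30\right) + 6^{2} = 6 \left(-30\right) + 36 = -180 + 36 = -144$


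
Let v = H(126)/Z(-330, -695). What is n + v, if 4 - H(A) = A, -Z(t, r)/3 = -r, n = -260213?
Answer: -542543983/2085 ≈ -2.6021e+5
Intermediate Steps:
Z(t, r) = 3*r (Z(t, r) = -(-3)*r = 3*r)
H(A) = 4 - A
v = 122/2085 (v = (4 - 1*126)/((3*(-695))) = (4 - 126)/(-2085) = -122*(-1/2085) = 122/2085 ≈ 0.058513)
n + v = -260213 + 122/2085 = -542543983/2085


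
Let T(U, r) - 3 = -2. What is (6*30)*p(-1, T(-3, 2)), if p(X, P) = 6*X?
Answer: -1080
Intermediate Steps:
T(U, r) = 1 (T(U, r) = 3 - 2 = 1)
(6*30)*p(-1, T(-3, 2)) = (6*30)*(6*(-1)) = 180*(-6) = -1080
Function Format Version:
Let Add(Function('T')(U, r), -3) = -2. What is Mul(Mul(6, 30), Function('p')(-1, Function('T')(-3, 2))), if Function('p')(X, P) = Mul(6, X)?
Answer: -1080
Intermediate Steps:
Function('T')(U, r) = 1 (Function('T')(U, r) = Add(3, -2) = 1)
Mul(Mul(6, 30), Function('p')(-1, Function('T')(-3, 2))) = Mul(Mul(6, 30), Mul(6, -1)) = Mul(180, -6) = -1080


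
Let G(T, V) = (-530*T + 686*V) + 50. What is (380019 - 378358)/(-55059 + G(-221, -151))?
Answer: -1661/41465 ≈ -0.040058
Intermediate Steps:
G(T, V) = 50 - 530*T + 686*V
(380019 - 378358)/(-55059 + G(-221, -151)) = (380019 - 378358)/(-55059 + (50 - 530*(-221) + 686*(-151))) = 1661/(-55059 + (50 + 117130 - 103586)) = 1661/(-55059 + 13594) = 1661/(-41465) = 1661*(-1/41465) = -1661/41465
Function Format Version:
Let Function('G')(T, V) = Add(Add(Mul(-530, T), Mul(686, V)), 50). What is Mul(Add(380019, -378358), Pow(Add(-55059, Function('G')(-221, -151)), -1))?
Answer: Rational(-1661, 41465) ≈ -0.040058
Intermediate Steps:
Function('G')(T, V) = Add(50, Mul(-530, T), Mul(686, V))
Mul(Add(380019, -378358), Pow(Add(-55059, Function('G')(-221, -151)), -1)) = Mul(Add(380019, -378358), Pow(Add(-55059, Add(50, Mul(-530, -221), Mul(686, -151))), -1)) = Mul(1661, Pow(Add(-55059, Add(50, 117130, -103586)), -1)) = Mul(1661, Pow(Add(-55059, 13594), -1)) = Mul(1661, Pow(-41465, -1)) = Mul(1661, Rational(-1, 41465)) = Rational(-1661, 41465)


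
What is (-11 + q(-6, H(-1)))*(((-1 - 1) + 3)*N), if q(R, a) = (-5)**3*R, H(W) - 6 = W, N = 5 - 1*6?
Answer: -739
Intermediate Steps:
N = -1 (N = 5 - 6 = -1)
H(W) = 6 + W
q(R, a) = -125*R
(-11 + q(-6, H(-1)))*(((-1 - 1) + 3)*N) = (-11 - 125*(-6))*(((-1 - 1) + 3)*(-1)) = (-11 + 750)*((-2 + 3)*(-1)) = 739*(1*(-1)) = 739*(-1) = -739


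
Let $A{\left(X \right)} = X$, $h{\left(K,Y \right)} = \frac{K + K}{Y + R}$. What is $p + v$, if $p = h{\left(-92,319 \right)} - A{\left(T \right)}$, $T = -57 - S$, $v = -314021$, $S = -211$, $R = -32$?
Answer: $- \frac{90168409}{287} \approx -3.1418 \cdot 10^{5}$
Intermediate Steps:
$h{\left(K,Y \right)} = \frac{2 K}{-32 + Y}$ ($h{\left(K,Y \right)} = \frac{K + K}{Y - 32} = \frac{2 K}{-32 + Y}$)
$T = 154$ ($T = -57 - -211 = -57 + 211 = 154$)
$p = - \frac{44382}{287}$ ($p = 2 \left(-92\right) \frac{1}{-32 + 319} - 154 = 2 \left(-92\right) \frac{1}{287} - 154 = - \frac{184}{287} - 154 = - \frac{44382}{287} \approx -154.64$)
$p + v = - \frac{44382}{287} - 314021 = - \frac{90168409}{287}$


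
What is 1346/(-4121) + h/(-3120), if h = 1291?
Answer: -732287/989040 ≈ -0.74040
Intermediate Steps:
1346/(-4121) + h/(-3120) = 1346/(-4121) + 1291/(-3120) = 1346*(-1/4121) + 1291*(-1/3120) = -1346/4121 - 1291/3120 = -732287/989040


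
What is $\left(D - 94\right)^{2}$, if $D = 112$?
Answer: $324$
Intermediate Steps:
$\left(D - 94\right)^{2} = \left(112 - 94\right)^{2} = 18^{2} = 324$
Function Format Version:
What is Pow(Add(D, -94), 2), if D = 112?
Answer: 324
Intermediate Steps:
Pow(Add(D, -94), 2) = Pow(Add(112, -94), 2) = Pow(18, 2) = 324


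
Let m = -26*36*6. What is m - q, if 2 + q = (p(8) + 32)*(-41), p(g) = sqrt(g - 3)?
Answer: -4302 + 41*sqrt(5) ≈ -4210.3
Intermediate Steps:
m = -5616 (m = -936*6 = -5616)
p(g) = sqrt(-3 + g)
q = -1314 - 41*sqrt(5) (q = -2 + (sqrt(-3 + 8) + 32)*(-41) = -2 + (sqrt(5) + 32)*(-41) = -2 + (32 + sqrt(5))*(-41) = -2 + (-1312 - 41*sqrt(5)) = -1314 - 41*sqrt(5) ≈ -1405.7)
m - q = -5616 - (-1314 - 41*sqrt(5)) = -5616 + (1314 + 41*sqrt(5)) = -4302 + 41*sqrt(5)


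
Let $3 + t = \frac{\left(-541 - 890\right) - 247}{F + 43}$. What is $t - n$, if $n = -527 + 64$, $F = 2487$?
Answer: $\frac{581061}{1265} \approx 459.34$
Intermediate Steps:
$n = -463$
$t = - \frac{4634}{1265}$ ($t = -3 + \frac{\left(-541 - 890\right) - 247}{2487 + 43} = -3 + \frac{-1431 - 247}{2530} = -3 - \frac{839}{1265} = - \frac{4634}{1265} \approx -3.6632$)
$t - n = - \frac{4634}{1265} - -463 = - \frac{4634}{1265} + 463 = \frac{581061}{1265}$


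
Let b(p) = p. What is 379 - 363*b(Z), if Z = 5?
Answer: -1436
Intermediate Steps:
379 - 363*b(Z) = 379 - 363*5 = 379 - 1815 = -1436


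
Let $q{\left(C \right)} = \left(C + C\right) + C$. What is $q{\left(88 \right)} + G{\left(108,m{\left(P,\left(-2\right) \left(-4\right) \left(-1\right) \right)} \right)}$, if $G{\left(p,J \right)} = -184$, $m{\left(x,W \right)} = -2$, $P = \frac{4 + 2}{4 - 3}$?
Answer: $80$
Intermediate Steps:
$P = 6$ ($P = \frac{6}{1} = 6 \cdot 1 = 6$)
$q{\left(C \right)} = 3 C$ ($q{\left(C \right)} = 2 C + C = 3 C$)
$q{\left(88 \right)} + G{\left(108,m{\left(P,\left(-2\right) \left(-4\right) \left(-1\right) \right)} \right)} = 3 \cdot 88 - 184 = 264 - 184 = 80$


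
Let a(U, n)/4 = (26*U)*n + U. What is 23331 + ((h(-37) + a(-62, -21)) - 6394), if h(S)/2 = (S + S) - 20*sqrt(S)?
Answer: 151949 - 40*I*sqrt(37) ≈ 1.5195e+5 - 243.31*I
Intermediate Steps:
a(U, n) = 4*U + 104*U*n (a(U, n) = 4*((26*U)*n + U) = 4*(26*U*n + U) = 4*(U + 26*U*n) = 4*U + 104*U*n)
h(S) = -40*sqrt(S) + 4*S (h(S) = 2*((S + S) - 20*sqrt(S)) = 2*(2*S - 20*sqrt(S)) = 2*(-20*sqrt(S) + 2*S) = -40*sqrt(S) + 4*S)
23331 + ((h(-37) + a(-62, -21)) - 6394) = 23331 + (((-40*I*sqrt(37) + 4*(-37)) + 4*(-62)*(1 + 26*(-21))) - 6394) = 23331 + (((-40*I*sqrt(37) - 148) + 4*(-62)*(1 - 546)) - 6394) = 23331 + (((-40*I*sqrt(37) - 148) + 4*(-62)*(-545)) - 6394) = 23331 + (((-148 - 40*I*sqrt(37)) + 135160) - 6394) = 23331 + ((135012 - 40*I*sqrt(37)) - 6394) = 23331 + (128618 - 40*I*sqrt(37)) = 151949 - 40*I*sqrt(37)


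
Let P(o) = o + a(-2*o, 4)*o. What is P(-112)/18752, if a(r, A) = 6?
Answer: -49/1172 ≈ -0.041809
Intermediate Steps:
P(o) = 7*o (P(o) = o + 6*o = 7*o)
P(-112)/18752 = (7*(-112))/18752 = -784*1/18752 = -49/1172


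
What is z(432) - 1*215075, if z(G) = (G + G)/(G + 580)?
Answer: -54413759/253 ≈ -2.1507e+5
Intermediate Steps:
z(G) = 2*G/(580 + G) (z(G) = (2*G)/(580 + G) = 2*G/(580 + G))
z(432) - 1*215075 = 2*432/(580 + 432) - 1*215075 = 2*432/1012 - 215075 = 2*432*(1/1012) - 215075 = 216/253 - 215075 = -54413759/253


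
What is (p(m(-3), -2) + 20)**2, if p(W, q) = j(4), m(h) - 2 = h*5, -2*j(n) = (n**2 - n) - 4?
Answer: 256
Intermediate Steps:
j(n) = 2 + n/2 - n**2/2 (j(n) = -((n**2 - n) - 4)/2 = -(-4 + n**2 - n)/2 = 2 + n/2 - n**2/2)
m(h) = 2 + 5*h (m(h) = 2 + h*5 = 2 + 5*h)
p(W, q) = -4 (p(W, q) = 2 + (1/2)*4 - 1/2*4**2 = 2 + 2 - 1/2*16 = 2 + 2 - 8 = -4)
(p(m(-3), -2) + 20)**2 = (-4 + 20)**2 = 16**2 = 256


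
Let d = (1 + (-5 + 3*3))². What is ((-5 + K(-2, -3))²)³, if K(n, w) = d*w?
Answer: 262144000000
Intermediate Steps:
d = 25 (d = (1 + (-5 + 9))² = (1 + 4)² = 5² = 25)
K(n, w) = 25*w
((-5 + K(-2, -3))²)³ = ((-5 + 25*(-3))²)³ = ((-5 - 75)²)³ = ((-80)²)³ = 6400³ = 262144000000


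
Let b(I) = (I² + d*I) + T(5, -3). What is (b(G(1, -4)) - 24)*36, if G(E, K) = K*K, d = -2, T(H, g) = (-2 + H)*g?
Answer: 6876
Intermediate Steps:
T(H, g) = g*(-2 + H)
G(E, K) = K²
b(I) = -9 + I² - 2*I (b(I) = (I² - 2*I) - 3*(-2 + 5) = (I² - 2*I) - 3*3 = (I² - 2*I) - 9 = -9 + I² - 2*I)
(b(G(1, -4)) - 24)*36 = ((-9 + ((-4)²)² - 2*(-4)²) - 24)*36 = ((-9 + 16² - 2*16) - 24)*36 = ((-9 + 256 - 32) - 24)*36 = (215 - 24)*36 = 191*36 = 6876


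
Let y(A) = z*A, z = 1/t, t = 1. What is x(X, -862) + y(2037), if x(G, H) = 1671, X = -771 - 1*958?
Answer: 3708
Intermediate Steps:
z = 1 (z = 1/1 = 1)
X = -1729 (X = -771 - 958 = -1729)
y(A) = A (y(A) = 1*A = A)
x(X, -862) + y(2037) = 1671 + 2037 = 3708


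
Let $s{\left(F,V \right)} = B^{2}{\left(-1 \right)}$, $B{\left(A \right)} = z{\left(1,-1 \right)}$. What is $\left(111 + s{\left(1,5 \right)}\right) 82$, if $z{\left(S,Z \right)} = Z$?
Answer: $9184$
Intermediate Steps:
$B{\left(A \right)} = -1$
$s{\left(F,V \right)} = 1$ ($s{\left(F,V \right)} = \left(-1\right)^{2} = 1$)
$\left(111 + s{\left(1,5 \right)}\right) 82 = \left(111 + 1\right) 82 = 112 \cdot 82 = 9184$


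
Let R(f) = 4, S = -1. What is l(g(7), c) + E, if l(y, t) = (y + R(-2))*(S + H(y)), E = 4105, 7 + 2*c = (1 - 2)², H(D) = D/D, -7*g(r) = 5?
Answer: 4105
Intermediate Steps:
g(r) = -5/7 (g(r) = -⅐*5 = -5/7)
H(D) = 1
c = -3 (c = -7/2 + (1 - 2)²/2 = -7/2 + (½)*(-1)² = -7/2 + (½)*1 = -7/2 + ½ = -3)
l(y, t) = 0 (l(y, t) = (y + 4)*(-1 + 1) = (4 + y)*0 = 0)
l(g(7), c) + E = 0 + 4105 = 4105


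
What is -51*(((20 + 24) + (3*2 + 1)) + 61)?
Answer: -5712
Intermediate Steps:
-51*(((20 + 24) + (3*2 + 1)) + 61) = -51*((44 + (6 + 1)) + 61) = -51*((44 + 7) + 61) = -51*(51 + 61) = -51*112 = -5712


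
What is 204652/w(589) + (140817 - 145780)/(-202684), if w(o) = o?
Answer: 41482609175/119380876 ≈ 347.48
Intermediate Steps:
204652/w(589) + (140817 - 145780)/(-202684) = 204652/589 + (140817 - 145780)/(-202684) = 204652*(1/589) - 4963*(-1/202684) = 204652/589 + 4963/202684 = 41482609175/119380876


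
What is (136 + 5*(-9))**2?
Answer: 8281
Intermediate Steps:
(136 + 5*(-9))**2 = (136 - 45)**2 = 91**2 = 8281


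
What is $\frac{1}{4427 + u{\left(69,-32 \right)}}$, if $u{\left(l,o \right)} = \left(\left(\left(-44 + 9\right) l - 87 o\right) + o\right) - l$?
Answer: $\frac{1}{4695} \approx 0.00021299$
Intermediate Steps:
$u{\left(l,o \right)} = - 86 o - 36 l$ ($u{\left(l,o \right)} = \left(\left(- 35 l - 87 o\right) + o\right) - l = \left(\left(- 87 o - 35 l\right) + o\right) - l = \left(- 86 o - 35 l\right) - l = - 86 o - 36 l$)
$\frac{1}{4427 + u{\left(69,-32 \right)}} = \frac{1}{4427 - -268} = \frac{1}{4427 + \left(2752 - 2484\right)} = \frac{1}{4427 + 268} = \frac{1}{4695}$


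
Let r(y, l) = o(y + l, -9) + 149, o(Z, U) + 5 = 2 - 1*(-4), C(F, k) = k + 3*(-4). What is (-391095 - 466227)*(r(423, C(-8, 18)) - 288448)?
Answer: 247164217956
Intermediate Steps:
C(F, k) = -12 + k (C(F, k) = k - 12 = -12 + k)
o(Z, U) = 1 (o(Z, U) = -5 + (2 - 1*(-4)) = -5 + (2 + 4) = -5 + 6 = 1)
r(y, l) = 150 (r(y, l) = 1 + 149 = 150)
(-391095 - 466227)*(r(423, C(-8, 18)) - 288448) = (-391095 - 466227)*(150 - 288448) = -857322*(-288298) = 247164217956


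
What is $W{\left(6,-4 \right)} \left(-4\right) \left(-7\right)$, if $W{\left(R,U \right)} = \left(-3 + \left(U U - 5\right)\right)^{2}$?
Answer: $1792$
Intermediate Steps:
$W{\left(R,U \right)} = \left(-8 + U^{2}\right)^{2}$ ($W{\left(R,U \right)} = \left(-3 + \left(U^{2} - 5\right)\right)^{2} = \left(-3 + \left(-5 + U^{2}\right)\right)^{2} = \left(-8 + U^{2}\right)^{2}$)
$W{\left(6,-4 \right)} \left(-4\right) \left(-7\right) = \left(-8 + \left(-4\right)^{2}\right)^{2} \left(-4\right) \left(-7\right) = \left(-8 + 16\right)^{2} \left(-4\right) \left(-7\right) = 8^{2} \left(-4\right) \left(-7\right) = 64 \left(-4\right) \left(-7\right) = \left(-256\right) \left(-7\right) = 1792$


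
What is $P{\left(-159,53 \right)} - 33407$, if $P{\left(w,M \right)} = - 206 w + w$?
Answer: $-812$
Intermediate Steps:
$P{\left(w,M \right)} = - 205 w$
$P{\left(-159,53 \right)} - 33407 = \left(-205\right) \left(-159\right) - 33407 = 32595 - 33407 = -812$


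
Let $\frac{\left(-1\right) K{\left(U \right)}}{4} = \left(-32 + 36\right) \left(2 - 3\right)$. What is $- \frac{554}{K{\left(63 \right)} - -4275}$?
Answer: $- \frac{554}{4291} \approx -0.12911$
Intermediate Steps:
$K{\left(U \right)} = 16$ ($K{\left(U \right)} = - 4 \left(-32 + 36\right) \left(2 - 3\right) = - 4 \cdot 4 \left(-1\right) = \left(-4\right) \left(-4\right) = 16$)
$- \frac{554}{K{\left(63 \right)} - -4275} = - \frac{554}{16 - -4275} = - \frac{554}{16 + 4275} = - \frac{554}{4291}$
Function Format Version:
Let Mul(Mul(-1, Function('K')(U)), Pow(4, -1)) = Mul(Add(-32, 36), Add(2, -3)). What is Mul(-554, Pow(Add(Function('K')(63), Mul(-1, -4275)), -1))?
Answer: Rational(-554, 4291) ≈ -0.12911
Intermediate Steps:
Function('K')(U) = 16 (Function('K')(U) = Mul(-4, Mul(Add(-32, 36), Add(2, -3))) = Mul(-4, Mul(4, -1)) = Mul(-4, -4) = 16)
Mul(-554, Pow(Add(Function('K')(63), Mul(-1, -4275)), -1)) = Mul(-554, Pow(Add(16, Mul(-1, -4275)), -1)) = Mul(-554, Pow(Add(16, 4275), -1)) = Mul(-554, Pow(4291, -1)) = Mul(-554, Rational(1, 4291)) = Rational(-554, 4291)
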